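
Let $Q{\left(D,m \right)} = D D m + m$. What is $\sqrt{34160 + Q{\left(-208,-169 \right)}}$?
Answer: $15 i \sqrt{32345} \approx 2697.7 i$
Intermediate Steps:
$Q{\left(D,m \right)} = m + m D^{2}$ ($Q{\left(D,m \right)} = D^{2} m + m = m D^{2} + m = m + m D^{2}$)
$\sqrt{34160 + Q{\left(-208,-169 \right)}} = \sqrt{34160 - 169 \left(1 + \left(-208\right)^{2}\right)} = \sqrt{34160 - 169 \left(1 + 43264\right)} = \sqrt{34160 - 7311785} = \sqrt{-7277625} = 15 i \sqrt{32345}$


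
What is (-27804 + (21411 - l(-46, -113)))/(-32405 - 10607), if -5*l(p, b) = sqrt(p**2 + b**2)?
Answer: 6393/43012 - sqrt(14885)/215060 ≈ 0.14807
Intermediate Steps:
l(p, b) = -sqrt(b**2 + p**2)/5 (l(p, b) = -sqrt(p**2 + b**2)/5 = -sqrt(b**2 + p**2)/5)
(-27804 + (21411 - l(-46, -113)))/(-32405 - 10607) = (-27804 + (21411 - (-1)*sqrt((-113)**2 + (-46)**2)/5))/(-32405 - 10607) = (-27804 + (21411 - (-1)*sqrt(12769 + 2116)/5))/(-43012) = (-27804 + (21411 - (-1)*sqrt(14885)/5))*(-1/43012) = (-27804 + (21411 + sqrt(14885)/5))*(-1/43012) = (-6393 + sqrt(14885)/5)*(-1/43012) = 6393/43012 - sqrt(14885)/215060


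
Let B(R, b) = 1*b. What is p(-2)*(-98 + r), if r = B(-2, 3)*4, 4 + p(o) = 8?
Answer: -344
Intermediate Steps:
B(R, b) = b
p(o) = 4 (p(o) = -4 + 8 = 4)
r = 12 (r = 3*4 = 12)
p(-2)*(-98 + r) = 4*(-98 + 12) = 4*(-86) = -344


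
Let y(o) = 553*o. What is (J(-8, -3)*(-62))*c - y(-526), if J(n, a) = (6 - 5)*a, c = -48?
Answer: 281950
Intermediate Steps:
J(n, a) = a (J(n, a) = 1*a = a)
(J(-8, -3)*(-62))*c - y(-526) = -3*(-62)*(-48) - 553*(-526) = 186*(-48) - 1*(-290878) = -8928 + 290878 = 281950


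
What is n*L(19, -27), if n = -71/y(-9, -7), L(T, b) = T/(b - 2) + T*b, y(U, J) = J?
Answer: -151088/29 ≈ -5209.9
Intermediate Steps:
L(T, b) = T*b + T/(-2 + b) (L(T, b) = T/(-2 + b) + T*b = T*b + T/(-2 + b))
n = 71/7 (n = -71/(-7) = -71*(-1/7) = 71/7 ≈ 10.143)
n*L(19, -27) = 71*(19*(1 + (-27)**2 - 2*(-27))/(-2 - 27))/7 = 71*(19*(1 + 729 + 54)/(-29))/7 = 71*(19*(-1/29)*784)/7 = (71/7)*(-14896/29) = -151088/29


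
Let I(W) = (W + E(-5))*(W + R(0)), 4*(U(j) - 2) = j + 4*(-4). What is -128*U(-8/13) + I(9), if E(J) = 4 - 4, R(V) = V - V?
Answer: 4637/13 ≈ 356.69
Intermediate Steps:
R(V) = 0
U(j) = -2 + j/4 (U(j) = 2 + (j + 4*(-4))/4 = 2 + (j - 16)/4 = 2 + (-16 + j)/4 = 2 + (-4 + j/4) = -2 + j/4)
E(J) = 0
I(W) = W² (I(W) = (W + 0)*(W + 0) = W*W = W²)
-128*U(-8/13) + I(9) = -128*(-2 + (-8/13)/4) + 9² = -128*(-2 + (-8*1/13)/4) + 81 = -128*(-2 + (¼)*(-8/13)) + 81 = -128*(-2 - 2/13) + 81 = -128*(-28/13) + 81 = 3584/13 + 81 = 4637/13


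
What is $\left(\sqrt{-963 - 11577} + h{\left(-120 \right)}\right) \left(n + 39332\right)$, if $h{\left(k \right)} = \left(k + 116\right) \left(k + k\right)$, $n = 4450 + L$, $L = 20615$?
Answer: $61821120 + 128794 i \sqrt{3135} \approx 6.1821 \cdot 10^{7} + 7.2113 \cdot 10^{6} i$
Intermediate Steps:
$n = 25065$ ($n = 4450 + 20615 = 25065$)
$h{\left(k \right)} = 2 k \left(116 + k\right)$ ($h{\left(k \right)} = \left(116 + k\right) 2 k = 2 k \left(116 + k\right)$)
$\left(\sqrt{-963 - 11577} + h{\left(-120 \right)}\right) \left(n + 39332\right) = \left(\sqrt{-963 - 11577} + 2 \left(-120\right) \left(116 - 120\right)\right) \left(25065 + 39332\right) = \left(\sqrt{-12540} + 2 \left(-120\right) \left(-4\right)\right) 64397 = \left(2 i \sqrt{3135} + 960\right) 64397 = \left(960 + 2 i \sqrt{3135}\right) 64397 = 61821120 + 128794 i \sqrt{3135}$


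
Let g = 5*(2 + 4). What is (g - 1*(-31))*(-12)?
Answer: -732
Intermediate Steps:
g = 30 (g = 5*6 = 30)
(g - 1*(-31))*(-12) = (30 - 1*(-31))*(-12) = (30 + 31)*(-12) = 61*(-12) = -732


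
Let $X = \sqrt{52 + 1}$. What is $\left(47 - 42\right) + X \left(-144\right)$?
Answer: $5 - 144 \sqrt{53} \approx -1043.3$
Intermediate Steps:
$X = \sqrt{53} \approx 7.2801$
$\left(47 - 42\right) + X \left(-144\right) = \left(47 - 42\right) + \sqrt{53} \left(-144\right) = 5 - 144 \sqrt{53}$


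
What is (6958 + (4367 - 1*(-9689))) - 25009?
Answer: -3995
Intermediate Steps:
(6958 + (4367 - 1*(-9689))) - 25009 = (6958 + (4367 + 9689)) - 25009 = (6958 + 14056) - 25009 = 21014 - 25009 = -3995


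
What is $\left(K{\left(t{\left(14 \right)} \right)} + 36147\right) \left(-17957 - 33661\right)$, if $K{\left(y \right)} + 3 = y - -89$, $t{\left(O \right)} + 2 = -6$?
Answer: $-1869862050$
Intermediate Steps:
$t{\left(O \right)} = -8$ ($t{\left(O \right)} = -2 - 6 = -8$)
$K{\left(y \right)} = 86 + y$ ($K{\left(y \right)} = -3 + \left(y - -89\right) = -3 + \left(y + 89\right) = -3 + \left(89 + y\right) = 86 + y$)
$\left(K{\left(t{\left(14 \right)} \right)} + 36147\right) \left(-17957 - 33661\right) = \left(\left(86 - 8\right) + 36147\right) \left(-17957 - 33661\right) = \left(78 + 36147\right) \left(-51618\right) = 36225 \left(-51618\right) = -1869862050$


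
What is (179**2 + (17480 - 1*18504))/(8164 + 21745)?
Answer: 31017/29909 ≈ 1.0370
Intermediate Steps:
(179**2 + (17480 - 1*18504))/(8164 + 21745) = (32041 + (17480 - 18504))/29909 = (32041 - 1024)*(1/29909) = 31017*(1/29909) = 31017/29909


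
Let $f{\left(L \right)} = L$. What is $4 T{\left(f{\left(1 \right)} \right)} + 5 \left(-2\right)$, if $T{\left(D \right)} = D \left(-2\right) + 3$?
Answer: $-6$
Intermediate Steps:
$T{\left(D \right)} = 3 - 2 D$ ($T{\left(D \right)} = - 2 D + 3 = 3 - 2 D$)
$4 T{\left(f{\left(1 \right)} \right)} + 5 \left(-2\right) = 4 \left(3 - 2\right) + 5 \left(-2\right) = 4 \left(3 - 2\right) - 10 = 4 \cdot 1 - 10 = 4 - 10 = -6$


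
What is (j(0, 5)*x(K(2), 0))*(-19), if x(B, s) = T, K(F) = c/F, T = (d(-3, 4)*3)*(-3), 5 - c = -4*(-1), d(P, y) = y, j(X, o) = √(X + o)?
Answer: 684*√5 ≈ 1529.5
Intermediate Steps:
c = 1 (c = 5 - (-4)*(-1) = 5 - 1*4 = 5 - 4 = 1)
T = -36 (T = (4*3)*(-3) = 12*(-3) = -36)
K(F) = 1/F
x(B, s) = -36
(j(0, 5)*x(K(2), 0))*(-19) = (√(0 + 5)*(-36))*(-19) = (√5*(-36))*(-19) = -36*√5*(-19) = 684*√5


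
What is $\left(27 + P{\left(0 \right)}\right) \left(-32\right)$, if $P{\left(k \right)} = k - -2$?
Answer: $-928$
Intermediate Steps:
$P{\left(k \right)} = 2 + k$ ($P{\left(k \right)} = k + 2 = 2 + k$)
$\left(27 + P{\left(0 \right)}\right) \left(-32\right) = \left(27 + \left(2 + 0\right)\right) \left(-32\right) = \left(27 + 2\right) \left(-32\right) = 29 \left(-32\right) = -928$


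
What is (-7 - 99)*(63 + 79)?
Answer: -15052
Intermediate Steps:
(-7 - 99)*(63 + 79) = -106*142 = -15052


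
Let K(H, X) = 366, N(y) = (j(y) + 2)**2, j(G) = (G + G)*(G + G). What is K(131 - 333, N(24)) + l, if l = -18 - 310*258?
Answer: -79632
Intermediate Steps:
j(G) = 4*G**2 (j(G) = (2*G)*(2*G) = 4*G**2)
l = -79998 (l = -18 - 79980 = -79998)
N(y) = (2 + 4*y**2)**2 (N(y) = (4*y**2 + 2)**2 = (2 + 4*y**2)**2)
K(131 - 333, N(24)) + l = 366 - 79998 = -79632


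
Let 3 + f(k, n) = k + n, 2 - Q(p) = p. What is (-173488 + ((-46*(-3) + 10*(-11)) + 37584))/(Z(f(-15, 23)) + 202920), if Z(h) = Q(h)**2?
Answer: -45292/67643 ≈ -0.66957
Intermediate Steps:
Q(p) = 2 - p
f(k, n) = -3 + k + n (f(k, n) = -3 + (k + n) = -3 + k + n)
Z(h) = (2 - h)**2
(-173488 + ((-46*(-3) + 10*(-11)) + 37584))/(Z(f(-15, 23)) + 202920) = (-173488 + ((-46*(-3) + 10*(-11)) + 37584))/((-2 + (-3 - 15 + 23))**2 + 202920) = (-173488 + ((138 - 110) + 37584))/((-2 + 5)**2 + 202920) = (-173488 + (28 + 37584))/(3**2 + 202920) = (-173488 + 37612)/(9 + 202920) = -135876/202929 = -135876*1/202929 = -45292/67643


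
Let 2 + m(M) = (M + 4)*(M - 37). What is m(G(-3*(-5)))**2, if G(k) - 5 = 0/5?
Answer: 84100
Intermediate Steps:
G(k) = 5 (G(k) = 5 + 0/5 = 5 + 0*(1/5) = 5 + 0 = 5)
m(M) = -2 + (-37 + M)*(4 + M) (m(M) = -2 + (M + 4)*(M - 37) = -2 + (4 + M)*(-37 + M) = -2 + (-37 + M)*(4 + M))
m(G(-3*(-5)))**2 = (-150 + 5**2 - 33*5)**2 = (-150 + 25 - 165)**2 = (-290)**2 = 84100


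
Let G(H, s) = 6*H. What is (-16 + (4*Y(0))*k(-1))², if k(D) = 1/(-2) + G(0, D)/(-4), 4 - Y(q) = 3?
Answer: 324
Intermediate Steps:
Y(q) = 1 (Y(q) = 4 - 1*3 = 4 - 3 = 1)
k(D) = -½ (k(D) = 1/(-2) + (6*0)/(-4) = 1*(-½) + 0*(-¼) = -½ + 0 = -½)
(-16 + (4*Y(0))*k(-1))² = (-16 + (4*1)*(-½))² = (-16 + 4*(-½))² = (-16 - 2)² = (-18)² = 324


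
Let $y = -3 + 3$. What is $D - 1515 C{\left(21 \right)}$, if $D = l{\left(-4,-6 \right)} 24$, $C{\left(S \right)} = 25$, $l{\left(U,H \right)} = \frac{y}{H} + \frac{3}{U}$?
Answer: $-37893$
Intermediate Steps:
$y = 0$
$l{\left(U,H \right)} = \frac{3}{U}$ ($l{\left(U,H \right)} = \frac{0}{H} + \frac{3}{U} = 0 + \frac{3}{U} = \frac{3}{U}$)
$D = -18$ ($D = \frac{3}{-4} \cdot 24 = 3 \left(- \frac{1}{4}\right) 24 = \left(- \frac{3}{4}\right) 24 = -18$)
$D - 1515 C{\left(21 \right)} = -18 - 37875 = -37893$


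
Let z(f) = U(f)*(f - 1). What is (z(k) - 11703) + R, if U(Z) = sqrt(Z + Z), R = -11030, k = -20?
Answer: -22733 - 42*I*sqrt(10) ≈ -22733.0 - 132.82*I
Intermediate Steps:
U(Z) = sqrt(2)*sqrt(Z) (U(Z) = sqrt(2*Z) = sqrt(2)*sqrt(Z))
z(f) = sqrt(2)*sqrt(f)*(-1 + f) (z(f) = (sqrt(2)*sqrt(f))*(f - 1) = (sqrt(2)*sqrt(f))*(-1 + f) = sqrt(2)*sqrt(f)*(-1 + f))
(z(k) - 11703) + R = (sqrt(2)*sqrt(-20)*(-1 - 20) - 11703) - 11030 = (sqrt(2)*(2*I*sqrt(5))*(-21) - 11703) - 11030 = (-42*I*sqrt(10) - 11703) - 11030 = (-11703 - 42*I*sqrt(10)) - 11030 = -22733 - 42*I*sqrt(10)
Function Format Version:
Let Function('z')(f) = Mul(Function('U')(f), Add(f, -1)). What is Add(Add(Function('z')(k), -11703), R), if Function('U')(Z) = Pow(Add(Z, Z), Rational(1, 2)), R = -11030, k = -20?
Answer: Add(-22733, Mul(-42, I, Pow(10, Rational(1, 2)))) ≈ Add(-22733., Mul(-132.82, I))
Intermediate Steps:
Function('U')(Z) = Mul(Pow(2, Rational(1, 2)), Pow(Z, Rational(1, 2))) (Function('U')(Z) = Pow(Mul(2, Z), Rational(1, 2)) = Mul(Pow(2, Rational(1, 2)), Pow(Z, Rational(1, 2))))
Function('z')(f) = Mul(Pow(2, Rational(1, 2)), Pow(f, Rational(1, 2)), Add(-1, f)) (Function('z')(f) = Mul(Mul(Pow(2, Rational(1, 2)), Pow(f, Rational(1, 2))), Add(f, -1)) = Mul(Mul(Pow(2, Rational(1, 2)), Pow(f, Rational(1, 2))), Add(-1, f)) = Mul(Pow(2, Rational(1, 2)), Pow(f, Rational(1, 2)), Add(-1, f)))
Add(Add(Function('z')(k), -11703), R) = Add(Add(Mul(Pow(2, Rational(1, 2)), Pow(-20, Rational(1, 2)), Add(-1, -20)), -11703), -11030) = Add(Add(Mul(Pow(2, Rational(1, 2)), Mul(2, I, Pow(5, Rational(1, 2))), -21), -11703), -11030) = Add(Add(Mul(-42, I, Pow(10, Rational(1, 2))), -11703), -11030) = Add(Add(-11703, Mul(-42, I, Pow(10, Rational(1, 2)))), -11030) = Add(-22733, Mul(-42, I, Pow(10, Rational(1, 2))))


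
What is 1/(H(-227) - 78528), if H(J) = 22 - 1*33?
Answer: -1/78539 ≈ -1.2733e-5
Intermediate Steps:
H(J) = -11 (H(J) = 22 - 33 = -11)
1/(H(-227) - 78528) = 1/(-11 - 78528) = 1/(-78539) = -1/78539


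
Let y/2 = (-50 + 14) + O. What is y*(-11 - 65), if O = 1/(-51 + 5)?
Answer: 125932/23 ≈ 5475.3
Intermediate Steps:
O = -1/46 (O = 1/(-46) = -1/46 ≈ -0.021739)
y = -1657/23 (y = 2*((-50 + 14) - 1/46) = 2*(-36 - 1/46) = 2*(-1657/46) = -1657/23 ≈ -72.043)
y*(-11 - 65) = -1657*(-11 - 65)/23 = -1657/23*(-76) = 125932/23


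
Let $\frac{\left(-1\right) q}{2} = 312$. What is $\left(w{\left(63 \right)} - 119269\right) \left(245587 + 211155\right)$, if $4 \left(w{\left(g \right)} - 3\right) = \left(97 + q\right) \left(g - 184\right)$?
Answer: $- \frac{94385049187}{2} \approx -4.7193 \cdot 10^{10}$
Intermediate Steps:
$q = -624$ ($q = \left(-2\right) 312 = -624$)
$w{\left(g \right)} = 24245 - \frac{527 g}{4}$ ($w{\left(g \right)} = 3 + \frac{\left(97 - 624\right) \left(g - 184\right)}{4} = 3 + \frac{\left(-527\right) \left(-184 + g\right)}{4} = 3 + \frac{96968 - 527 g}{4} = 3 - \left(-24242 + \frac{527 g}{4}\right) = 24245 - \frac{527 g}{4}$)
$\left(w{\left(63 \right)} - 119269\right) \left(245587 + 211155\right) = \left(\left(24245 - \frac{33201}{4}\right) - 119269\right) \left(245587 + 211155\right) = \left(\left(24245 - \frac{33201}{4}\right) - 119269\right) 456742 = \left(\frac{63779}{4} - 119269\right) 456742 = \left(- \frac{413297}{4}\right) 456742 = - \frac{94385049187}{2}$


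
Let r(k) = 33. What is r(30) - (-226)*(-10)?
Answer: -2227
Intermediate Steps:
r(30) - (-226)*(-10) = 33 - (-226)*(-10) = 33 - 1*2260 = 33 - 2260 = -2227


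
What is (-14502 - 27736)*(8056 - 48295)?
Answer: 1699614882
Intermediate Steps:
(-14502 - 27736)*(8056 - 48295) = -42238*(-40239) = 1699614882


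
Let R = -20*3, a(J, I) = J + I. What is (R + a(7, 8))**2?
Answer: 2025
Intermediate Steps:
a(J, I) = I + J
R = -60
(R + a(7, 8))**2 = (-60 + (8 + 7))**2 = (-60 + 15)**2 = (-45)**2 = 2025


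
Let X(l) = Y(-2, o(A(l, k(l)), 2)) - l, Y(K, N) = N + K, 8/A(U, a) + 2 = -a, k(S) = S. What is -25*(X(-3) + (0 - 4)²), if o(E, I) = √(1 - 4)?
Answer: -425 - 25*I*√3 ≈ -425.0 - 43.301*I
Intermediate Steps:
A(U, a) = 8/(-2 - a)
o(E, I) = I*√3 (o(E, I) = √(-3) = I*√3)
Y(K, N) = K + N
X(l) = -2 - l + I*√3 (X(l) = (-2 + I*√3) - l = -2 - l + I*√3)
-25*(X(-3) + (0 - 4)²) = -25*((-2 - 1*(-3) + I*√3) + (0 - 4)²) = -25*((-2 + 3 + I*√3) + (-4)²) = -25*((1 + I*√3) + 16) = -25*(17 + I*√3) = -425 - 25*I*√3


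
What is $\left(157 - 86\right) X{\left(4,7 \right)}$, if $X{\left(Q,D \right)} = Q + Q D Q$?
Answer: $8236$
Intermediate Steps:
$X{\left(Q,D \right)} = Q + D Q^{2}$ ($X{\left(Q,D \right)} = Q + D Q Q = Q + D Q^{2}$)
$\left(157 - 86\right) X{\left(4,7 \right)} = \left(157 - 86\right) 4 \left(1 + 7 \cdot 4\right) = 71 \cdot 4 \left(1 + 28\right) = 71 \cdot 4 \cdot 29 = 71 \cdot 116 = 8236$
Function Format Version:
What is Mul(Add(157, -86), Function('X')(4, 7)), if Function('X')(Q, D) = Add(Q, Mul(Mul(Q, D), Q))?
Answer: 8236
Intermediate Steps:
Function('X')(Q, D) = Add(Q, Mul(D, Pow(Q, 2))) (Function('X')(Q, D) = Add(Q, Mul(Mul(D, Q), Q)) = Add(Q, Mul(D, Pow(Q, 2))))
Mul(Add(157, -86), Function('X')(4, 7)) = Mul(Add(157, -86), Mul(4, Add(1, Mul(7, 4)))) = Mul(71, Mul(4, Add(1, 28))) = Mul(71, Mul(4, 29)) = Mul(71, 116) = 8236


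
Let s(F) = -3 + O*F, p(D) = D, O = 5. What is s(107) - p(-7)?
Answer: 539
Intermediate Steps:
s(F) = -3 + 5*F
s(107) - p(-7) = (-3 + 5*107) - 1*(-7) = (-3 + 535) + 7 = 532 + 7 = 539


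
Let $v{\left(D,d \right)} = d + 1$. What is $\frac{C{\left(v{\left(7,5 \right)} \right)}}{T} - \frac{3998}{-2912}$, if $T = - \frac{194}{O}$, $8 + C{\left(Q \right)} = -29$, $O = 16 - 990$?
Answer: $- \frac{26041761}{141232} \approx -184.39$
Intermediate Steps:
$v{\left(D,d \right)} = 1 + d$
$O = -974$ ($O = 16 - 990 = -974$)
$C{\left(Q \right)} = -37$ ($C{\left(Q \right)} = -8 - 29 = -37$)
$T = \frac{97}{487}$ ($T = - \frac{194}{-974} = \left(-194\right) \left(- \frac{1}{974}\right) = \frac{97}{487} \approx 0.19918$)
$\frac{C{\left(v{\left(7,5 \right)} \right)}}{T} - \frac{3998}{-2912} = - \frac{37}{\frac{97}{487}} - \frac{3998}{-2912} = \left(-37\right) \frac{487}{97} - - \frac{1999}{1456} = - \frac{18019}{97} + \frac{1999}{1456} = - \frac{26041761}{141232}$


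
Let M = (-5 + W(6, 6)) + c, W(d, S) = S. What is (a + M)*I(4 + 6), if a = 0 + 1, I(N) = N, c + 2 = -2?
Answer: -20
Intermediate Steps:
c = -4 (c = -2 - 2 = -4)
a = 1
M = -3 (M = (-5 + 6) - 4 = 1 - 4 = -3)
(a + M)*I(4 + 6) = (1 - 3)*(4 + 6) = -2*10 = -20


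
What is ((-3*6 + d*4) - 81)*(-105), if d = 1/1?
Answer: 9975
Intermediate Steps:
d = 1
((-3*6 + d*4) - 81)*(-105) = ((-3*6 + 1*4) - 81)*(-105) = ((-18 + 4) - 81)*(-105) = (-14 - 81)*(-105) = -95*(-105) = 9975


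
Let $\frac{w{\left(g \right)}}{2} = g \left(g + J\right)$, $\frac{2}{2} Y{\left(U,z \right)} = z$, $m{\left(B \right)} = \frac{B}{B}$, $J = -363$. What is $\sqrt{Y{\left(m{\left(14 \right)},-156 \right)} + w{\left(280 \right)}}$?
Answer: $2 i \sqrt{11659} \approx 215.95 i$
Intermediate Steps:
$m{\left(B \right)} = 1$
$Y{\left(U,z \right)} = z$
$w{\left(g \right)} = 2 g \left(-363 + g\right)$ ($w{\left(g \right)} = 2 g \left(g - 363\right) = 2 g \left(-363 + g\right)$)
$\sqrt{Y{\left(m{\left(14 \right)},-156 \right)} + w{\left(280 \right)}} = \sqrt{-156 + 2 \cdot 280 \left(-363 + 280\right)} = \sqrt{-156 + 2 \cdot 280 \left(-83\right)} = \sqrt{-156 - 46480} = \sqrt{-46636} = 2 i \sqrt{11659}$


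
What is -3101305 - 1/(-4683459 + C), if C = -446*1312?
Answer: -16339569637354/5268611 ≈ -3.1013e+6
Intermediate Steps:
C = -585152
-3101305 - 1/(-4683459 + C) = -3101305 - 1/(-4683459 - 585152) = -3101305 - 1/(-5268611) = -3101305 - 1*(-1/5268611) = -3101305 + 1/5268611 = -16339569637354/5268611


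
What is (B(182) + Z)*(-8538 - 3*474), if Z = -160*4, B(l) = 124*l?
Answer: -218402880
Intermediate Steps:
Z = -640
(B(182) + Z)*(-8538 - 3*474) = (124*182 - 640)*(-8538 - 3*474) = (22568 - 640)*(-8538 - 1422) = 21928*(-9960) = -218402880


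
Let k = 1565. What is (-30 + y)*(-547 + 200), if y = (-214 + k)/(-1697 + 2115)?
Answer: 3882583/418 ≈ 9288.5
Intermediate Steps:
y = 1351/418 (y = (-214 + 1565)/(-1697 + 2115) = 1351/418 ≈ 3.2321)
(-30 + y)*(-547 + 200) = (-30 + 1351/418)*(-547 + 200) = -11189/418*(-347) = 3882583/418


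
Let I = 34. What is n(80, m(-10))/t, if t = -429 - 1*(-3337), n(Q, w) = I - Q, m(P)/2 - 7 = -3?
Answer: -23/1454 ≈ -0.015818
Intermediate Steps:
m(P) = 8 (m(P) = 14 + 2*(-3) = 14 - 6 = 8)
n(Q, w) = 34 - Q
t = 2908 (t = -429 + 3337 = 2908)
n(80, m(-10))/t = (34 - 1*80)/2908 = (34 - 80)*(1/2908) = -46*1/2908 = -23/1454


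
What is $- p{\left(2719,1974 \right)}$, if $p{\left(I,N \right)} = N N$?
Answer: $-3896676$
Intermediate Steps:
$p{\left(I,N \right)} = N^{2}$
$- p{\left(2719,1974 \right)} = - 1974^{2} = \left(-1\right) 3896676 = -3896676$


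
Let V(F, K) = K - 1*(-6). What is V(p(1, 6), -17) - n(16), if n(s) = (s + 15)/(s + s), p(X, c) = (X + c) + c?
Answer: -383/32 ≈ -11.969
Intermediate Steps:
p(X, c) = X + 2*c
V(F, K) = 6 + K (V(F, K) = K + 6 = 6 + K)
n(s) = (15 + s)/(2*s) (n(s) = (15 + s)/((2*s)) = (15 + s)*(1/(2*s)) = (15 + s)/(2*s))
V(p(1, 6), -17) - n(16) = (6 - 17) - (15 + 16)/(2*16) = -11 - 31/(2*16) = -11 - 1*31/32 = -11 - 31/32 = -383/32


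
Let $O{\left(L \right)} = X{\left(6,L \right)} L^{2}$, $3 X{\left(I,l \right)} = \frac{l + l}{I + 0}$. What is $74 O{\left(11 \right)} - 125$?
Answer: $\frac{97369}{9} \approx 10819.0$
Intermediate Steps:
$X{\left(I,l \right)} = \frac{2 l}{3 I}$ ($X{\left(I,l \right)} = \frac{\left(l + l\right) \frac{1}{I + 0}}{3} = \frac{2 l \frac{1}{I}}{3} = \frac{2 l}{3 I}$)
$O{\left(L \right)} = \frac{L^{3}}{9}$ ($O{\left(L \right)} = \frac{2 L}{3 \cdot 6} L^{2} = \frac{2}{3} L \frac{1}{6} L^{2} = \frac{L}{9} L^{2} = \frac{L^{3}}{9}$)
$74 O{\left(11 \right)} - 125 = 74 \frac{11^{3}}{9} - 125 = 74 \cdot \frac{1}{9} \cdot 1331 - 125 = 74 \cdot \frac{1331}{9} - 125 = \frac{98494}{9} - 125 = \frac{97369}{9}$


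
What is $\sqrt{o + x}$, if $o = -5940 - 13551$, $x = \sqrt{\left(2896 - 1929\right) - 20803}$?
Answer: $\sqrt{-19491 + 6 i \sqrt{551}} \approx 0.5044 + 139.61 i$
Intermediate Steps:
$x = 6 i \sqrt{551}$ ($x = \sqrt{967 - 20803} = \sqrt{-19836} = 6 i \sqrt{551} \approx 140.84 i$)
$o = -19491$ ($o = -5940 - 13551 = -19491$)
$\sqrt{o + x} = \sqrt{-19491 + 6 i \sqrt{551}}$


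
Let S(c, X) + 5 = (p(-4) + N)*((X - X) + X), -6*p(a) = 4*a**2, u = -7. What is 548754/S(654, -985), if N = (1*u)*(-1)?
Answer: 823131/5410 ≈ 152.15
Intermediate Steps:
N = 7 (N = (1*(-7))*(-1) = -7*(-1) = 7)
p(a) = -2*a**2/3
S(c, X) = -5 - 11*X/3 (S(c, X) = -5 + (-2/3*(-4)**2 + 7)*((X - X) + X) = -5 + (-2/3*16 + 7)*(0 + X) = -5 + (-32/3 + 7)*X = -5 - 11*X/3)
548754/S(654, -985) = 548754/(-5 - 11/3*(-985)) = 548754/(-5 + 10835/3) = 548754/(10820/3) = 548754*(3/10820) = 823131/5410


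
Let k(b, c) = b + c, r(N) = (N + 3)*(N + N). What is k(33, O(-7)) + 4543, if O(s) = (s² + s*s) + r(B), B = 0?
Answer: 4674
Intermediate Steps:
r(N) = 2*N*(3 + N) (r(N) = (3 + N)*(2*N) = 2*N*(3 + N))
O(s) = 2*s² (O(s) = (s² + s*s) + 2*0*(3 + 0) = (s² + s²) + 2*0*3 = 2*s² + 0 = 2*s²)
k(33, O(-7)) + 4543 = (33 + 2*(-7)²) + 4543 = (33 + 2*49) + 4543 = (33 + 98) + 4543 = 131 + 4543 = 4674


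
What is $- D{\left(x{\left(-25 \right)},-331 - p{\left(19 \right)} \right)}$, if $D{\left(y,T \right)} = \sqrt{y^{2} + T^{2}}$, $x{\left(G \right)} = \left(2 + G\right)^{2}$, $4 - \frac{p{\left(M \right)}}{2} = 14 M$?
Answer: $- \sqrt{317090} \approx -563.11$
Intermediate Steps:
$p{\left(M \right)} = 8 - 28 M$ ($p{\left(M \right)} = 8 - 2 \cdot 14 M = 8 - 28 M$)
$D{\left(y,T \right)} = \sqrt{T^{2} + y^{2}}$
$- D{\left(x{\left(-25 \right)},-331 - p{\left(19 \right)} \right)} = - \sqrt{\left(-331 - \left(8 - 532\right)\right)^{2} + \left(\left(2 - 25\right)^{2}\right)^{2}} = - \sqrt{\left(-331 - \left(8 - 532\right)\right)^{2} + \left(\left(-23\right)^{2}\right)^{2}} = - \sqrt{\left(-331 - -524\right)^{2} + 529^{2}} = - \sqrt{\left(-331 + 524\right)^{2} + 279841} = - \sqrt{193^{2} + 279841} = - \sqrt{37249 + 279841} = - \sqrt{317090}$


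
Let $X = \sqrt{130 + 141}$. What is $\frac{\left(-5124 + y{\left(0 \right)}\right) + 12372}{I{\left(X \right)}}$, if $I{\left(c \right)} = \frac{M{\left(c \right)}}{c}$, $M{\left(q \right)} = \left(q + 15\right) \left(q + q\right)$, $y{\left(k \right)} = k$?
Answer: $- \frac{27180}{23} + \frac{1812 \sqrt{271}}{23} \approx 115.19$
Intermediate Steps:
$M{\left(q \right)} = 2 q \left(15 + q\right)$ ($M{\left(q \right)} = \left(15 + q\right) 2 q = 2 q \left(15 + q\right)$)
$X = \sqrt{271} \approx 16.462$
$I{\left(c \right)} = 30 + 2 c$ ($I{\left(c \right)} = \frac{2 c \left(15 + c\right)}{c} = 30 + 2 c$)
$\frac{\left(-5124 + y{\left(0 \right)}\right) + 12372}{I{\left(X \right)}} = \frac{\left(-5124 + 0\right) + 12372}{30 + 2 \sqrt{271}} = \frac{-5124 + 12372}{30 + 2 \sqrt{271}} = \frac{7248}{30 + 2 \sqrt{271}}$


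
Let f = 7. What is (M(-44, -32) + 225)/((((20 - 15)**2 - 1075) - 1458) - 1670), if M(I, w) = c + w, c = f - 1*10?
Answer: -95/2089 ≈ -0.045476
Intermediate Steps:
c = -3 (c = 7 - 1*10 = 7 - 10 = -3)
M(I, w) = -3 + w
(M(-44, -32) + 225)/((((20 - 15)**2 - 1075) - 1458) - 1670) = ((-3 - 32) + 225)/((((20 - 15)**2 - 1075) - 1458) - 1670) = (-35 + 225)/(((5**2 - 1075) - 1458) - 1670) = 190/(((25 - 1075) - 1458) - 1670) = 190/((-1050 - 1458) - 1670) = 190/(-2508 - 1670) = 190/(-4178) = 190*(-1/4178) = -95/2089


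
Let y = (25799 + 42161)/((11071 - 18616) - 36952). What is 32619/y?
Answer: -1451447643/67960 ≈ -21357.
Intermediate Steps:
y = -67960/44497 (y = 67960/(-7545 - 36952) = 67960/(-44497) = 67960*(-1/44497) = -67960/44497 ≈ -1.5273)
32619/y = 32619/(-67960/44497) = 32619*(-44497/67960) = -1451447643/67960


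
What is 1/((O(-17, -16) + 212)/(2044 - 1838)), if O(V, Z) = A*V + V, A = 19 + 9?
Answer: -206/281 ≈ -0.73310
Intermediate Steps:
A = 28
O(V, Z) = 29*V (O(V, Z) = 28*V + V = 29*V)
1/((O(-17, -16) + 212)/(2044 - 1838)) = 1/((29*(-17) + 212)/(2044 - 1838)) = 1/((-493 + 212)/206) = 1/(-281*1/206) = 1/(-281/206) = -206/281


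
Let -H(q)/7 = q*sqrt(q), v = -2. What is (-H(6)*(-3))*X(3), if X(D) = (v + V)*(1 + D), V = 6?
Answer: -2016*sqrt(6) ≈ -4938.2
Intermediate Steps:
H(q) = -7*q**(3/2) (H(q) = -7*q*sqrt(q) = -7*q**(3/2))
X(D) = 4 + 4*D (X(D) = (-2 + 6)*(1 + D) = 4*(1 + D) = 4 + 4*D)
(-H(6)*(-3))*X(3) = (-(-7)*6**(3/2)*(-3))*(4 + 4*3) = (-(-7)*6*sqrt(6)*(-3))*(4 + 12) = (-(-42)*sqrt(6)*(-3))*16 = ((42*sqrt(6))*(-3))*16 = -126*sqrt(6)*16 = -2016*sqrt(6)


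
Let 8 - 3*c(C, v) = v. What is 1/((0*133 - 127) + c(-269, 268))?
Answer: -3/641 ≈ -0.0046802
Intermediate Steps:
c(C, v) = 8/3 - v/3
1/((0*133 - 127) + c(-269, 268)) = 1/((0*133 - 127) + (8/3 - ⅓*268)) = 1/((0 - 127) + (8/3 - 268/3)) = 1/(-127 - 260/3) = 1/(-641/3) = -3/641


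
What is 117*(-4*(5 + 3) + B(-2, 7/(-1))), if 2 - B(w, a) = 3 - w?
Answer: -4095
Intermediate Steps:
B(w, a) = -1 + w (B(w, a) = 2 - (3 - w) = 2 + (-3 + w) = -1 + w)
117*(-4*(5 + 3) + B(-2, 7/(-1))) = 117*(-4*(5 + 3) + (-1 - 2)) = 117*(-4*8 - 3) = 117*(-32 - 3) = 117*(-35) = -4095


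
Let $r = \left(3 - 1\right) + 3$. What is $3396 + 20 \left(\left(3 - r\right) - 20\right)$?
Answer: $2956$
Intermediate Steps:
$r = 5$ ($r = 2 + 3 = 5$)
$3396 + 20 \left(\left(3 - r\right) - 20\right) = 3396 + 20 \left(\left(3 - 5\right) - 20\right) = 3396 + 20 \left(-2 - 20\right) = 3396 + 20 \left(-22\right) = 3396 - 440 = 2956$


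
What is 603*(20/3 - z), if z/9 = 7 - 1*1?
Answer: -28542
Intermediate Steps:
z = 54 (z = 9*(7 - 1*1) = 9*(7 - 1) = 9*6 = 54)
603*(20/3 - z) = 603*(20/3 - 1*54) = 603*(20*(⅓) - 54) = 603*(20/3 - 54) = 603*(-142/3) = -28542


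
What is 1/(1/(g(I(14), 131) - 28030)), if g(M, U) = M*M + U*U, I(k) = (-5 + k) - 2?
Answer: -10820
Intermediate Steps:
I(k) = -7 + k
g(M, U) = M² + U²
1/(1/(g(I(14), 131) - 28030)) = 1/(1/(((-7 + 14)² + 131²) - 28030)) = 1/(1/((7² + 17161) - 28030)) = 1/(1/((49 + 17161) - 28030)) = 1/(1/(17210 - 28030)) = 1/(1/(-10820)) = 1/(-1/10820) = -10820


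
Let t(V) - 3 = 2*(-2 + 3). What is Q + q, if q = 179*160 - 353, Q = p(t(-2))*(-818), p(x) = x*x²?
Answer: -73963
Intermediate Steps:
t(V) = 5 (t(V) = 3 + 2*(-2 + 3) = 3 + 2*1 = 3 + 2 = 5)
p(x) = x³
Q = -102250 (Q = 5³*(-818) = 125*(-818) = -102250)
q = 28287 (q = 28640 - 353 = 28287)
Q + q = -102250 + 28287 = -73963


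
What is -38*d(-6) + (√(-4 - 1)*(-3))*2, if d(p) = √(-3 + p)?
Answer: 6*I*(-19 - √5) ≈ -127.42*I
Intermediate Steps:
-38*d(-6) + (√(-4 - 1)*(-3))*2 = -38*√(-3 - 6) + (√(-4 - 1)*(-3))*2 = -114*I + (√(-5)*(-3))*2 = -114*I + ((I*√5)*(-3))*2 = -114*I - 3*I*√5*2 = -114*I - 6*I*√5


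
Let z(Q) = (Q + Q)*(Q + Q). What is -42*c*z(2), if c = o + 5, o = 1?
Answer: -4032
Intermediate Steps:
c = 6 (c = 1 + 5 = 6)
z(Q) = 4*Q² (z(Q) = (2*Q)*(2*Q) = 4*Q²)
-42*c*z(2) = -252*4*2² = -252*4*4 = -252*16 = -42*96 = -4032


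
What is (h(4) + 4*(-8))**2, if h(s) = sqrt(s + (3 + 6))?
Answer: (32 - sqrt(13))**2 ≈ 806.25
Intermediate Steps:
h(s) = sqrt(9 + s) (h(s) = sqrt(s + 9) = sqrt(9 + s))
(h(4) + 4*(-8))**2 = (sqrt(9 + 4) + 4*(-8))**2 = (sqrt(13) - 32)**2 = (-32 + sqrt(13))**2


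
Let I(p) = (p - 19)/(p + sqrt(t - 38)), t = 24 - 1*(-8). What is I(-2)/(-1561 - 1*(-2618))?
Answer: 3/755 + 3*I*sqrt(6)/1510 ≈ 0.0039735 + 0.0048665*I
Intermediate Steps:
t = 32 (t = 24 + 8 = 32)
I(p) = (-19 + p)/(p + I*sqrt(6)) (I(p) = (p - 19)/(p + sqrt(32 - 38)) = (-19 + p)/(p + sqrt(-6)) = (-19 + p)/(p + I*sqrt(6)))
I(-2)/(-1561 - 1*(-2618)) = ((-19 - 2)/(-2 + I*sqrt(6)))/(-1561 - 1*(-2618)) = (-21/(-2 + I*sqrt(6)))/(-1561 + 2618) = -21/(-2 + I*sqrt(6))/1057 = -21/(-2 + I*sqrt(6))*(1/1057) = -3/(151*(-2 + I*sqrt(6)))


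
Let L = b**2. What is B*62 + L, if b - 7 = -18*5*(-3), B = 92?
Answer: 82433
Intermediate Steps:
b = 277 (b = 7 - 18*5*(-3) = 7 - 3*30*(-3) = 7 - 90*(-3) = 7 + 270 = 277)
L = 76729 (L = 277**2 = 76729)
B*62 + L = 92*62 + 76729 = 5704 + 76729 = 82433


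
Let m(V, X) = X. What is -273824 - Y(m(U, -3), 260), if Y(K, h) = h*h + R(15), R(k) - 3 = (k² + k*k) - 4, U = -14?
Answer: -341873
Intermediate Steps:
R(k) = -1 + 2*k² (R(k) = 3 + ((k² + k*k) - 4) = 3 + ((k² + k²) - 4) = 3 + (2*k² - 4) = 3 + (-4 + 2*k²) = -1 + 2*k²)
Y(K, h) = 449 + h² (Y(K, h) = h*h + (-1 + 2*15²) = h² + (-1 + 2*225) = h² + (-1 + 450) = h² + 449 = 449 + h²)
-273824 - Y(m(U, -3), 260) = -273824 - (449 + 260²) = -273824 - (449 + 67600) = -273824 - 1*68049 = -273824 - 68049 = -341873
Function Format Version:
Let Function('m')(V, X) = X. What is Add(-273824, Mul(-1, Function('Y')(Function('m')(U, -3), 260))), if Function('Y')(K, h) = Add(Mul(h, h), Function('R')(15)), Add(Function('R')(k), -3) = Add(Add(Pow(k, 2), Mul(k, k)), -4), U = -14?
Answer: -341873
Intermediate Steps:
Function('R')(k) = Add(-1, Mul(2, Pow(k, 2))) (Function('R')(k) = Add(3, Add(Add(Pow(k, 2), Mul(k, k)), -4)) = Add(3, Add(Add(Pow(k, 2), Pow(k, 2)), -4)) = Add(3, Add(Mul(2, Pow(k, 2)), -4)) = Add(3, Add(-4, Mul(2, Pow(k, 2)))) = Add(-1, Mul(2, Pow(k, 2))))
Function('Y')(K, h) = Add(449, Pow(h, 2)) (Function('Y')(K, h) = Add(Mul(h, h), Add(-1, Mul(2, Pow(15, 2)))) = Add(Pow(h, 2), Add(-1, Mul(2, 225))) = Add(Pow(h, 2), Add(-1, 450)) = Add(Pow(h, 2), 449) = Add(449, Pow(h, 2)))
Add(-273824, Mul(-1, Function('Y')(Function('m')(U, -3), 260))) = Add(-273824, Mul(-1, Add(449, Pow(260, 2)))) = Add(-273824, Mul(-1, Add(449, 67600))) = Add(-273824, Mul(-1, 68049)) = Add(-273824, -68049) = -341873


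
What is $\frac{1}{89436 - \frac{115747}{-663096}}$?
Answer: $\frac{663096}{59304769603} \approx 1.1181 \cdot 10^{-5}$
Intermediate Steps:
$\frac{1}{89436 - \frac{115747}{-663096}} = \frac{1}{89436 - - \frac{115747}{663096}} = \frac{1}{89436 + \frac{115747}{663096}} = \frac{1}{\frac{59304769603}{663096}} = \frac{663096}{59304769603}$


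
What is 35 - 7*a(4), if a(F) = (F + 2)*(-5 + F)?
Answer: 77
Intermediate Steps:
a(F) = (-5 + F)*(2 + F) (a(F) = (2 + F)*(-5 + F) = (-5 + F)*(2 + F))
35 - 7*a(4) = 35 - 7*(-10 + 4² - 3*4) = 35 - 7*(-10 + 16 - 12) = 35 - 7*(-6) = 35 + 42 = 77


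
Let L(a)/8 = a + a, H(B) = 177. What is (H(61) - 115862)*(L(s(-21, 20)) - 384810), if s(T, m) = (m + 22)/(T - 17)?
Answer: 845857022310/19 ≈ 4.4519e+10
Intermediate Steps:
s(T, m) = (22 + m)/(-17 + T)
L(a) = 16*a (L(a) = 8*(a + a) = 8*(2*a) = 16*a)
(H(61) - 115862)*(L(s(-21, 20)) - 384810) = (177 - 115862)*(16*((22 + 20)/(-17 - 21)) - 384810) = -115685*(16*(42/(-38)) - 384810) = -115685*(16*(-1/38*42) - 384810) = -115685*(16*(-21/19) - 384810) = -115685*(-336/19 - 384810) = -115685*(-7311726/19) = 845857022310/19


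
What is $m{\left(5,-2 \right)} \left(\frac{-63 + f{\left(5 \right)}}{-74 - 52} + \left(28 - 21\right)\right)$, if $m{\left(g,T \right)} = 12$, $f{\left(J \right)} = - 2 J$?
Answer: $\frac{1910}{21} \approx 90.952$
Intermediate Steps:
$m{\left(5,-2 \right)} \left(\frac{-63 + f{\left(5 \right)}}{-74 - 52} + \left(28 - 21\right)\right) = 12 \left(\frac{-63 - 10}{-74 - 52} + \left(28 - 21\right)\right) = 12 \left(\frac{-63 - 10}{-126} + \left(28 - 21\right)\right) = 12 \left(\left(-73\right) \left(- \frac{1}{126}\right) + 7\right) = 12 \left(\frac{73}{126} + 7\right) = 12 \cdot \frac{955}{126} = \frac{1910}{21}$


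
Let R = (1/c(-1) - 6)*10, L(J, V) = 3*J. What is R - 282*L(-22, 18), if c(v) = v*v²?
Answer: 18542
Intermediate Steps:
c(v) = v³
R = -70 (R = (1/((-1)³) - 6)*10 = (1/(-1) - 6)*10 = (-1 - 6)*10 = -7*10 = -70)
R - 282*L(-22, 18) = -70 - 846*(-22) = -70 - 282*(-66) = -70 + 18612 = 18542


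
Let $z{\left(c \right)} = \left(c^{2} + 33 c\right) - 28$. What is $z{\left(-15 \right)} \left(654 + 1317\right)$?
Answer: $-587358$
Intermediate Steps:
$z{\left(c \right)} = -28 + c^{2} + 33 c$
$z{\left(-15 \right)} \left(654 + 1317\right) = \left(-28 + \left(-15\right)^{2} + 33 \left(-15\right)\right) \left(654 + 1317\right) = \left(-28 + 225 - 495\right) 1971 = \left(-298\right) 1971 = -587358$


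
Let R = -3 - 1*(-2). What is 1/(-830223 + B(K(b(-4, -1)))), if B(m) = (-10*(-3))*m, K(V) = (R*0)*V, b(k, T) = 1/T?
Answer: -1/830223 ≈ -1.2045e-6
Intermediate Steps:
R = -1 (R = -3 + 2 = -1)
K(V) = 0 (K(V) = (-1*0)*V = 0*V = 0)
B(m) = 30*m
1/(-830223 + B(K(b(-4, -1)))) = 1/(-830223 + 30*0) = 1/(-830223 + 0) = 1/(-830223) = -1/830223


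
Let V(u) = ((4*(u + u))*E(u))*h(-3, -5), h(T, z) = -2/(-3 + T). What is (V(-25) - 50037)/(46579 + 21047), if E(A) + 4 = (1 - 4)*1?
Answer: -148711/202878 ≈ -0.73301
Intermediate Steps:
E(A) = -7 (E(A) = -4 + (1 - 4)*1 = -4 - 3*1 = -4 - 3 = -7)
V(u) = -56*u/3 (V(u) = ((4*(u + u))*(-7))*(-2/(-3 - 3)) = ((4*(2*u))*(-7))*(-2/(-6)) = ((8*u)*(-7))*(-2*(-1/6)) = -56*u*(1/3) = -56*u/3)
(V(-25) - 50037)/(46579 + 21047) = (-56/3*(-25) - 50037)/(46579 + 21047) = (1400/3 - 50037)/67626 = -148711/3*1/67626 = -148711/202878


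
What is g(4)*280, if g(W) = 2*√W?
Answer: 1120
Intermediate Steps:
g(4)*280 = (2*√4)*280 = (2*2)*280 = 4*280 = 1120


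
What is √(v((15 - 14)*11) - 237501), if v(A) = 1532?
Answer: I*√235969 ≈ 485.77*I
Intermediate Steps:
√(v((15 - 14)*11) - 237501) = √(1532 - 237501) = √(-235969) = I*√235969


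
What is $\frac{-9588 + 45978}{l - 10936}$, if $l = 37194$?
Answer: $\frac{18195}{13129} \approx 1.3859$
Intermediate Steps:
$\frac{-9588 + 45978}{l - 10936} = \frac{-9588 + 45978}{37194 - 10936} = \frac{36390}{26258} = 36390 \cdot \frac{1}{26258} = \frac{18195}{13129}$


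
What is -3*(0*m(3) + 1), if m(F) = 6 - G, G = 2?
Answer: -3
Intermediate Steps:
m(F) = 4 (m(F) = 6 - 1*2 = 6 - 2 = 4)
-3*(0*m(3) + 1) = -3*(0*4 + 1) = -3*(0 + 1) = -3*1 = -3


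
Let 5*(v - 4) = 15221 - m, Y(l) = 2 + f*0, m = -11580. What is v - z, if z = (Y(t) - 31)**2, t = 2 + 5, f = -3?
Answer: 22616/5 ≈ 4523.2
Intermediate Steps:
t = 7
Y(l) = 2 (Y(l) = 2 - 3*0 = 2 + 0 = 2)
v = 26821/5 (v = 4 + (15221 - 1*(-11580))/5 = 4 + (15221 + 11580)/5 = 4 + (1/5)*26801 = 4 + 26801/5 = 26821/5 ≈ 5364.2)
z = 841 (z = (2 - 31)**2 = (-29)**2 = 841)
v - z = 26821/5 - 1*841 = 26821/5 - 841 = 22616/5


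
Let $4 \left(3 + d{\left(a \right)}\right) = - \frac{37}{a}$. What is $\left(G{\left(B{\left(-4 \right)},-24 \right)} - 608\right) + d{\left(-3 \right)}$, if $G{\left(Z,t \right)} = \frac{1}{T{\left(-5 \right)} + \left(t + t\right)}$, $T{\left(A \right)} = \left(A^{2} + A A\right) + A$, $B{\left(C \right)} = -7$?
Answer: $- \frac{2433}{4} \approx -608.25$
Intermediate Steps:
$T{\left(A \right)} = A + 2 A^{2}$ ($T{\left(A \right)} = \left(A^{2} + A^{2}\right) + A = 2 A^{2} + A = A + 2 A^{2}$)
$G{\left(Z,t \right)} = \frac{1}{45 + 2 t}$ ($G{\left(Z,t \right)} = \frac{1}{- 5 \left(1 + 2 \left(-5\right)\right) + \left(t + t\right)} = \frac{1}{- 5 \left(1 - 10\right) + 2 t} = \frac{1}{\left(-5\right) \left(-9\right) + 2 t} = \frac{1}{45 + 2 t}$)
$d{\left(a \right)} = -3 - \frac{37}{4 a}$ ($d{\left(a \right)} = -3 + \frac{\left(-37\right) \frac{1}{a}}{4} = -3 - \frac{37}{4 a}$)
$\left(G{\left(B{\left(-4 \right)},-24 \right)} - 608\right) + d{\left(-3 \right)} = \left(\frac{1}{45 + 2 \left(-24\right)} - 608\right) - \left(3 + \frac{37}{4 \left(-3\right)}\right) = \left(\frac{1}{45 - 48} - 608\right) - - \frac{1}{12} = \left(\frac{1}{-3} - 608\right) + \left(-3 + \frac{37}{12}\right) = \left(- \frac{1}{3} - 608\right) + \frac{1}{12} = - \frac{1825}{3} + \frac{1}{12} = - \frac{2433}{4}$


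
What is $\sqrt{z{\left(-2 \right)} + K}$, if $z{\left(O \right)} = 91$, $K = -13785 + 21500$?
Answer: $\sqrt{7806} \approx 88.352$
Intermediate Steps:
$K = 7715$
$\sqrt{z{\left(-2 \right)} + K} = \sqrt{91 + 7715} = \sqrt{7806}$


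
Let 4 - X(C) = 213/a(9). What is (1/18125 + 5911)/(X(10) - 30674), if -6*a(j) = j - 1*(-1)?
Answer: -107136876/553577375 ≈ -0.19354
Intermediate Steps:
a(j) = -1/6 - j/6 (a(j) = -(j - 1*(-1))/6 = -(j + 1)/6 = -(1 + j)/6 = -1/6 - j/6)
X(C) = 659/5 (X(C) = 4 - 213/(-1/6 - 1/6*9) = 4 - 213/(-1/6 - 3/2) = 4 - 213/(-5/3) = 4 - 213*(-3)/5 = 4 - 1*(-639/5) = 4 + 639/5 = 659/5)
(1/18125 + 5911)/(X(10) - 30674) = (1/18125 + 5911)/(659/5 - 30674) = (1/18125 + 5911)/(-152711/5) = (107136876/18125)*(-5/152711) = -107136876/553577375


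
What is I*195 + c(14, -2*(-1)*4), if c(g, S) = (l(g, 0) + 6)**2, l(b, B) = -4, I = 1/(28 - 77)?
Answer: 1/49 ≈ 0.020408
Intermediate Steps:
I = -1/49 (I = 1/(-49) = -1/49 ≈ -0.020408)
c(g, S) = 4 (c(g, S) = (-4 + 6)**2 = 2**2 = 4)
I*195 + c(14, -2*(-1)*4) = -1/49*195 + 4 = -195/49 + 4 = 1/49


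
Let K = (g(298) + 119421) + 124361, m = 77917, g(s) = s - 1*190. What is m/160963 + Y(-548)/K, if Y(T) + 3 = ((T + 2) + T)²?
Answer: 211649007309/39257266070 ≈ 5.3913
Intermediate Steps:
g(s) = -190 + s (g(s) = s - 190 = -190 + s)
K = 243890 (K = ((-190 + 298) + 119421) + 124361 = (108 + 119421) + 124361 = 119529 + 124361 = 243890)
Y(T) = -3 + (2 + 2*T)² (Y(T) = -3 + ((T + 2) + T)² = -3 + ((2 + T) + T)² = -3 + (2 + 2*T)²)
m/160963 + Y(-548)/K = 77917/160963 + (-3 + 4*(1 - 548)²)/243890 = 77917*(1/160963) + (-3 + 4*(-547)²)*(1/243890) = 77917/160963 + (-3 + 4*299209)*(1/243890) = 77917/160963 + (-3 + 1196836)*(1/243890) = 77917/160963 + 1196833*(1/243890) = 77917/160963 + 1196833/243890 = 211649007309/39257266070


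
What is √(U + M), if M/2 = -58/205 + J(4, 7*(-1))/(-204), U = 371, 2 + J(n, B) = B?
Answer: 3*√2000034530/6970 ≈ 19.249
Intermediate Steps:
J(n, B) = -2 + B
M = -3329/6970 (M = 2*(-58/205 + (-2 + 7*(-1))/(-204)) = 2*(-58*1/205 + (-2 - 7)*(-1/204)) = 2*(-58/205 - 9*(-1/204)) = 2*(-58/205 + 3/68) = 2*(-3329/13940) = -3329/6970 ≈ -0.47762)
√(U + M) = √(371 - 3329/6970) = √(2582541/6970) = 3*√2000034530/6970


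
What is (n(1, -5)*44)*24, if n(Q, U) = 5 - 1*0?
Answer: 5280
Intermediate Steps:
n(Q, U) = 5 (n(Q, U) = 5 + 0 = 5)
(n(1, -5)*44)*24 = (5*44)*24 = 220*24 = 5280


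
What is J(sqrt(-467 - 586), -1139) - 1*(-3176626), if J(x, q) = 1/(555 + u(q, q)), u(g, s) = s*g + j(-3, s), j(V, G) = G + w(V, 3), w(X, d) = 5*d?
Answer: 4119296118753/1296752 ≈ 3.1766e+6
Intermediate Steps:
j(V, G) = 15 + G (j(V, G) = G + 5*3 = G + 15 = 15 + G)
u(g, s) = 15 + s + g*s (u(g, s) = s*g + (15 + s) = g*s + (15 + s) = 15 + s + g*s)
J(x, q) = 1/(570 + q + q**2) (J(x, q) = 1/(555 + (15 + q + q*q)) = 1/(555 + (15 + q + q**2)) = 1/(570 + q + q**2))
J(sqrt(-467 - 586), -1139) - 1*(-3176626) = 1/(570 - 1139 + (-1139)**2) - 1*(-3176626) = 1/(570 - 1139 + 1297321) + 3176626 = 1/1296752 + 3176626 = 4119296118753/1296752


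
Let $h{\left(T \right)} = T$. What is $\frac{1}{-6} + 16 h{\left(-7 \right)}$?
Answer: $- \frac{673}{6} \approx -112.17$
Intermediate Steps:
$\frac{1}{-6} + 16 h{\left(-7 \right)} = \frac{1}{-6} + 16 \left(-7\right) = - \frac{1}{6} - 112 = - \frac{673}{6}$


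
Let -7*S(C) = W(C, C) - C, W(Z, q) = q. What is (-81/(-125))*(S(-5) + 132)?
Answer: 10692/125 ≈ 85.536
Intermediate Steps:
S(C) = 0 (S(C) = -(C - C)/7 = -⅐*0 = 0)
(-81/(-125))*(S(-5) + 132) = (-81/(-125))*(0 + 132) = -81*(-1/125)*132 = (81/125)*132 = 10692/125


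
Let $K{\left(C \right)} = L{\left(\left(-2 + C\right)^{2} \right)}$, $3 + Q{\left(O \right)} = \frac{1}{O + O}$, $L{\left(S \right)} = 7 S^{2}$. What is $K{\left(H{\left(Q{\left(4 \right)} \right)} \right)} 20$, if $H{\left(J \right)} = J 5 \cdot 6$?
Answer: $\frac{543459100835}{64} \approx 8.4915 \cdot 10^{9}$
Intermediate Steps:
$Q{\left(O \right)} = -3 + \frac{1}{2 O}$ ($Q{\left(O \right)} = -3 + \frac{1}{O + O} = -3 + \frac{1}{2 O}$)
$H{\left(J \right)} = 30 J$ ($H{\left(J \right)} = 5 J 6 = 30 J$)
$K{\left(C \right)} = 7 \left(-2 + C\right)^{4}$ ($K{\left(C \right)} = 7 \left(\left(-2 + C\right)^{2}\right)^{2} = 7 \left(-2 + C\right)^{4}$)
$K{\left(H{\left(Q{\left(4 \right)} \right)} \right)} 20 = 7 \left(-2 + 30 \left(-3 + \frac{1}{2 \cdot 4}\right)\right)^{4} \cdot 20 = 7 \left(-2 + 30 \left(-3 + \frac{1}{2} \cdot \frac{1}{4}\right)\right)^{4} \cdot 20 = 7 \left(-2 + 30 \left(-3 + \frac{1}{8}\right)\right)^{4} \cdot 20 = 7 \left(-2 + 30 \left(- \frac{23}{8}\right)\right)^{4} \cdot 20 = 7 \left(-2 - \frac{345}{4}\right)^{4} \cdot 20 = 7 \left(- \frac{353}{4}\right)^{4} \cdot 20 = 7 \cdot \frac{15527402881}{256} \cdot 20 = \frac{108691820167}{256} \cdot 20 = \frac{543459100835}{64}$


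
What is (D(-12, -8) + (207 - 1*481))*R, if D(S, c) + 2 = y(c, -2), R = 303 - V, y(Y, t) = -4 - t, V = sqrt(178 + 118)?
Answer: -84234 + 556*sqrt(74) ≈ -79451.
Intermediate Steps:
V = 2*sqrt(74) (V = sqrt(296) = 2*sqrt(74) ≈ 17.205)
R = 303 - 2*sqrt(74) ≈ 285.80
D(S, c) = -4 (D(S, c) = -2 + (-4 - 1*(-2)) = -2 + (-4 + 2) = -2 - 2 = -4)
(D(-12, -8) + (207 - 1*481))*R = (-4 + (207 - 1*481))*(303 - 2*sqrt(74)) = (-4 + (207 - 481))*(303 - 2*sqrt(74)) = (-4 - 274)*(303 - 2*sqrt(74)) = -278*(303 - 2*sqrt(74)) = -84234 + 556*sqrt(74)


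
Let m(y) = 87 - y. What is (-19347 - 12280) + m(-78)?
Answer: -31462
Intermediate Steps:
(-19347 - 12280) + m(-78) = (-19347 - 12280) + (87 - 1*(-78)) = -31627 + (87 + 78) = -31627 + 165 = -31462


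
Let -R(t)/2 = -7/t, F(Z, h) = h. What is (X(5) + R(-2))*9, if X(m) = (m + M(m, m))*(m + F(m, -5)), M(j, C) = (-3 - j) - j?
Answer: -63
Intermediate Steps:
M(j, C) = -3 - 2*j
X(m) = (-5 + m)*(-3 - m) (X(m) = (m + (-3 - 2*m))*(m - 5) = (-3 - m)*(-5 + m) = (-5 + m)*(-3 - m))
R(t) = 14/t (R(t) = -(-14)/t = 14/t)
(X(5) + R(-2))*9 = ((15 - 1*5² + 2*5) + 14/(-2))*9 = ((15 - 1*25 + 10) + 14*(-½))*9 = ((15 - 25 + 10) - 7)*9 = (0 - 7)*9 = -7*9 = -63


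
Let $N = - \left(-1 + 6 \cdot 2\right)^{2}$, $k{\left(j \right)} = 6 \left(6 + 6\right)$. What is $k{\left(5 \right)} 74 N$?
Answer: $-644688$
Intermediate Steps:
$k{\left(j \right)} = 72$ ($k{\left(j \right)} = 6 \cdot 12 = 72$)
$N = -121$ ($N = - \left(-1 + 12\right)^{2} = - 11^{2} = \left(-1\right) 121 = -121$)
$k{\left(5 \right)} 74 N = 72 \cdot 74 \left(-121\right) = 5328 \left(-121\right) = -644688$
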